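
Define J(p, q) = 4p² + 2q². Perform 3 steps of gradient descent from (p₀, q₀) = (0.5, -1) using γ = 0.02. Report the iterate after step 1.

(0.42, -0.92)

∇J = (8p, 4q)
Step 1: at (0.5, -1), ∇J = (4, -4) → (0.5, -1) − 0.02·(4, -4) = (0.42, -0.92)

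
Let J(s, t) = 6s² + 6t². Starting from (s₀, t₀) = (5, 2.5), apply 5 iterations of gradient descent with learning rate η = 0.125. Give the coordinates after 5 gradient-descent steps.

(-0.15625, -0.078125)

∇J = (12s, 12t)
Step 1: at (5, 2.5), ∇J = (60, 30) → (5, 2.5) − 0.125·(60, 30) = (-2.5, -1.25)
Step 2: at (-2.5, -1.25), ∇J = (-30, -15) → (-2.5, -1.25) − 0.125·(-30, -15) = (1.25, 0.625)
Step 3: at (1.25, 0.625), ∇J = (15, 7.5) → (1.25, 0.625) − 0.125·(15, 7.5) = (-0.625, -0.3125)
Step 4: at (-0.625, -0.3125), ∇J = (-7.5, -3.75) → (-0.625, -0.3125) − 0.125·(-7.5, -3.75) = (0.3125, 0.15625)
Step 5: at (0.3125, 0.15625), ∇J = (3.75, 1.875) → (0.3125, 0.15625) − 0.125·(3.75, 1.875) = (-0.15625, -0.078125)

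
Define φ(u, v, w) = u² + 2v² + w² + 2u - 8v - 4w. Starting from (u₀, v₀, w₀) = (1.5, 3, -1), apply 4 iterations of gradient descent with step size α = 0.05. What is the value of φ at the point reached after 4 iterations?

-6.0998307275

∇φ = (2u + 2, 4v - 8, 2w - 4)
Step 1: at (1.5, 3, -1), ∇φ = (5, 4, -6) → (1.5, 3, -1) − 0.05·(5, 4, -6) = (1.25, 2.8, -0.7)
Step 2: at (1.25, 2.8, -0.7), ∇φ = (4.5, 3.2, -5.4) → (1.25, 2.8, -0.7) − 0.05·(4.5, 3.2, -5.4) = (1.025, 2.64, -0.43)
Step 3: at (1.025, 2.64, -0.43), ∇φ = (4.05, 2.56, -4.86) → (1.025, 2.64, -0.43) − 0.05·(4.05, 2.56, -4.86) = (0.8225, 2.512, -0.187)
Step 4: at (0.8225, 2.512, -0.187), ∇φ = (3.645, 2.048, -4.374) → (0.8225, 2.512, -0.187) − 0.05·(3.645, 2.048, -4.374) = (0.64025, 2.4096, 0.0317)
φ(0.64025, 2.4096, 0.0317) = -6.0998307275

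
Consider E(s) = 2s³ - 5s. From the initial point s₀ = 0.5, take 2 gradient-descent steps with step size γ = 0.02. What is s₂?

E′(s) = 6s² - 5
Step 1: E′(0.5) = -3.5; s₁ = 0.5 − 0.02·(-3.5) = 0.57
Step 2: E′(0.57) = -3.0506; s₂ = 0.57 − 0.02·(-3.0506) = 0.631012

0.631012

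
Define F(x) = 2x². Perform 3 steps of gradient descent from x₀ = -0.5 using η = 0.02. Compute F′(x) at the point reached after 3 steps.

-1.557376

F′(x) = 4x
x₁ = -0.5 − 0.02·(-2) = -0.46
x₂ = -0.46 − 0.02·(-1.84) = -0.4232
x₃ = -0.4232 − 0.02·(-1.6928) = -0.389344
F′(x) at (-0.389344) = -1.557376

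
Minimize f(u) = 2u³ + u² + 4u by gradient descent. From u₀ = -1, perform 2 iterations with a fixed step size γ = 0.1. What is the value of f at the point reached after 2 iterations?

f′(u) = 6u² + 2u + 4
u₁ = -1 − 0.1·8 = -1.8
u₂ = -1.8 − 0.1·19.84 = -3.784
f(-3.784) = -109.180932608

-109.180932608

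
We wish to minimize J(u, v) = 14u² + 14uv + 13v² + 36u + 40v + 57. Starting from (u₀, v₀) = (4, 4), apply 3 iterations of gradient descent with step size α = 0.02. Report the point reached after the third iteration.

∇J = (28u + 14v + 36, 14u + 26v + 40)
(u₁, v₁) = (4, 4) − 0.02·(204, 200) = (-0.08, 0)
(u₂, v₂) = (-0.08, 0) − 0.02·(33.76, 38.88) = (-0.7552, -0.7776)
(u₃, v₃) = (-0.7552, -0.7776) − 0.02·(3.968, 9.2096) = (-0.83456, -0.961792)

(-0.83456, -0.961792)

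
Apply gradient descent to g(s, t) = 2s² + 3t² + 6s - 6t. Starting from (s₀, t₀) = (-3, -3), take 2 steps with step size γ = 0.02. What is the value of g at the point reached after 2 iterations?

24.5091456

∇g = (4s + 6, 6t - 6)
Step 1: at (-3, -3), ∇g = (-6, -24) → (-3, -3) − 0.02·(-6, -24) = (-2.88, -2.52)
Step 2: at (-2.88, -2.52), ∇g = (-5.52, -21.12) → (-2.88, -2.52) − 0.02·(-5.52, -21.12) = (-2.7696, -2.0976)
g(-2.7696, -2.0976) = 24.5091456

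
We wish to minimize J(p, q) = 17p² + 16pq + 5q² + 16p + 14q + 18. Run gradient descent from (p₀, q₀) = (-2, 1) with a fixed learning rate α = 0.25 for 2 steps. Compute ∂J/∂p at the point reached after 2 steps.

-2889

∇J = (34p + 16q + 16, 16p + 10q + 14)
(p₁, q₁) = (-2, 1) − 0.25·(-36, -8) = (7, 3)
(p₂, q₂) = (7, 3) − 0.25·(302, 156) = (-68.5, -36)
∂J/∂p at (-68.5, -36) = -2889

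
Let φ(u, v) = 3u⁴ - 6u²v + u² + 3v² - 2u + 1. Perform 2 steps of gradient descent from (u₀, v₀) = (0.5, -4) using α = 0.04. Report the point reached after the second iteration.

(0.37807616, -2.209504)

∇φ = (12u³ - 12uv + 2u - 2, -6u² + 6v)
(u₁, v₁) = (0.5, -4) − 0.04·(24.5, -25.5) = (-0.48, -2.98)
(u₂, v₂) = (-0.48, -2.98) − 0.04·(-21.451904, -19.2624) = (0.37807616, -2.209504)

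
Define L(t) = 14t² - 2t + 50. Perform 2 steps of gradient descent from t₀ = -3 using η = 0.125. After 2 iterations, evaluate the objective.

5208.96875

L′(t) = 28t - 2
Step 1: L′(-3) = -86; t₁ = -3 − 0.125·(-86) = 7.75
Step 2: L′(7.75) = 215; t₂ = 7.75 − 0.125·215 = -19.125
L(-19.125) = 5208.96875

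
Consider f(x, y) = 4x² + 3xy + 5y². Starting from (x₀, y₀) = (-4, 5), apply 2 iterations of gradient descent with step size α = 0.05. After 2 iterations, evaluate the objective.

∇f = (8x + 3y, 3x + 10y)
Step 1: at (-4, 5), ∇f = (-17, 38) → (-4, 5) − 0.05·(-17, 38) = (-3.15, 3.1)
Step 2: at (-3.15, 3.1), ∇f = (-15.9, 21.55) → (-3.15, 3.1) − 0.05·(-15.9, 21.55) = (-2.355, 2.0225)
f(-2.355, 2.0225) = 28.34766875

28.34766875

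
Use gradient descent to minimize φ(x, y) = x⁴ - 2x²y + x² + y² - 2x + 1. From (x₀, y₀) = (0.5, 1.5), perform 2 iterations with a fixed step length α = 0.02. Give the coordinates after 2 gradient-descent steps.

(0.63850456, 1.404996)

∇φ = (4x³ - 4xy + 2x - 2, -2x² + 2y)
Step 1: at (0.5, 1.5), ∇φ = (-3.5, 2.5) → (0.5, 1.5) − 0.02·(-3.5, 2.5) = (0.57, 1.45)
Step 2: at (0.57, 1.45), ∇φ = (-3.425228, 2.2502) → (0.57, 1.45) − 0.02·(-3.425228, 2.2502) = (0.63850456, 1.404996)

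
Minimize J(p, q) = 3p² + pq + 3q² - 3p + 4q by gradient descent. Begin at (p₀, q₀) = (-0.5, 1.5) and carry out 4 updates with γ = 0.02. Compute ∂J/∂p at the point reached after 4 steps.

-3.38881736

∇J = (6p + q - 3, p + 6q + 4)
Step 1: at (-0.5, 1.5), ∇J = (-4.5, 12.5) → (-0.5, 1.5) − 0.02·(-4.5, 12.5) = (-0.41, 1.25)
Step 2: at (-0.41, 1.25), ∇J = (-4.21, 11.09) → (-0.41, 1.25) − 0.02·(-4.21, 11.09) = (-0.3258, 1.0282)
Step 3: at (-0.3258, 1.0282), ∇J = (-3.9266, 9.8434) → (-0.3258, 1.0282) − 0.02·(-3.9266, 9.8434) = (-0.247268, 0.831332)
Step 4: at (-0.247268, 0.831332), ∇J = (-3.652276, 8.740724) → (-0.247268, 0.831332) − 0.02·(-3.652276, 8.740724) = (-0.17422248, 0.65651752)
∂J/∂p at (-0.17422248, 0.65651752) = -3.38881736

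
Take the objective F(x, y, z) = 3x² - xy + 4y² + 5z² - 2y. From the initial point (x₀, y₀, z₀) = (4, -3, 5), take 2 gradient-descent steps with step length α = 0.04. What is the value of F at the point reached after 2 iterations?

∇F = (6x - y, -x + 8y - 2, 10z)
Step 1: at (4, -3, 5), ∇F = (27, -30, 50) → (4, -3, 5) − 0.04·(27, -30, 50) = (2.92, -1.8, 3)
Step 2: at (2.92, -1.8, 3), ∇F = (19.32, -19.32, 30) → (2.92, -1.8, 3) − 0.04·(19.32, -19.32, 30) = (2.1472, -1.0272, 1.8)
F(2.1472, -1.0272, 1.8) = 38.51196672

38.51196672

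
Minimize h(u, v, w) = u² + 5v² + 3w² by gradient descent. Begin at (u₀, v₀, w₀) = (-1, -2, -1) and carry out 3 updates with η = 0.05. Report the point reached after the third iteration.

(-0.729, -0.25, -0.343)

∇h = (2u, 10v, 6w)
(u₁, v₁, w₁) = (-1, -2, -1) − 0.05·(-2, -20, -6) = (-0.9, -1, -0.7)
(u₂, v₂, w₂) = (-0.9, -1, -0.7) − 0.05·(-1.8, -10, -4.2) = (-0.81, -0.5, -0.49)
(u₃, v₃, w₃) = (-0.81, -0.5, -0.49) − 0.05·(-1.62, -5, -2.94) = (-0.729, -0.25, -0.343)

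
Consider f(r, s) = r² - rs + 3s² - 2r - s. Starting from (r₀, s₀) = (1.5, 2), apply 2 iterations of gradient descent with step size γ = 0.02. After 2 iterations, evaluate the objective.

3.2208026

∇f = (2r - s - 2, -r + 6s - 1)
(r₁, s₁) = (1.5, 2) − 0.02·(-1, 9.5) = (1.52, 1.81)
(r₂, s₂) = (1.52, 1.81) − 0.02·(-0.77, 8.34) = (1.5354, 1.6432)
f(1.5354, 1.6432) = 3.2208026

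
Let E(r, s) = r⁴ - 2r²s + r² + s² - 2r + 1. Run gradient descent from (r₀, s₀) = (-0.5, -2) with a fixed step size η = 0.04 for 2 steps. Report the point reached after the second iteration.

∇E = (4r³ - 4rs + 2r - 2, -2r² + 2s)
Step 1: at (-0.5, -2), ∇E = (-7.5, -4.5) → (-0.5, -2) − 0.04·(-7.5, -4.5) = (-0.2, -1.82)
Step 2: at (-0.2, -1.82), ∇E = (-3.888, -3.72) → (-0.2, -1.82) − 0.04·(-3.888, -3.72) = (-0.04448, -1.6712)

(-0.04448, -1.6712)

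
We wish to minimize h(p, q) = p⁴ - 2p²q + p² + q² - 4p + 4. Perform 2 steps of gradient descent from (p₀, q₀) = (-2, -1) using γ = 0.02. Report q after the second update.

-0.724736

∇h = (4p³ - 4pq + 2p - 4, -2p² + 2q)
(p₁, q₁) = (-2, -1) − 0.02·(-48, -10) = (-1.04, -0.8)
(p₂, q₂) = (-1.04, -0.8) − 0.02·(-13.907456, -3.7632) = (-0.76185088, -0.724736)
q = -0.724736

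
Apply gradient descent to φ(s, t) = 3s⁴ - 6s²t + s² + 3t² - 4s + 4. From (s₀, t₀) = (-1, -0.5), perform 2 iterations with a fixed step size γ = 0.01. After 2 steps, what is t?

∇φ = (12s³ - 12st + 2s - 4, -6s² + 6t)
(s₁, t₁) = (-1, -0.5) − 0.01·(-24, -9) = (-0.76, -0.41)
(s₂, t₂) = (-0.76, -0.41) − 0.01·(-14.526912, -5.9256) = (-0.61473088, -0.350744)
t = -0.350744

-0.350744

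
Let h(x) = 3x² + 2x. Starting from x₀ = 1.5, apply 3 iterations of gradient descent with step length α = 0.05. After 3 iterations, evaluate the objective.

h′(x) = 6x + 2
x₁ = 1.5 − 0.05·11 = 0.95
x₂ = 0.95 − 0.05·7.7 = 0.565
x₃ = 0.565 − 0.05·5.39 = 0.2955
h(0.2955) = 0.85296075

0.85296075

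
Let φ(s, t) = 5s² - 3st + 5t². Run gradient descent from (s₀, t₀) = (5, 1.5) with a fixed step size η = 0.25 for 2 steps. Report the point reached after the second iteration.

(10.6875, -7.03125)

∇φ = (10s - 3t, -3s + 10t)
Step 1: at (5, 1.5), ∇φ = (45.5, 0) → (5, 1.5) − 0.25·(45.5, 0) = (-6.375, 1.5)
Step 2: at (-6.375, 1.5), ∇φ = (-68.25, 34.125) → (-6.375, 1.5) − 0.25·(-68.25, 34.125) = (10.6875, -7.03125)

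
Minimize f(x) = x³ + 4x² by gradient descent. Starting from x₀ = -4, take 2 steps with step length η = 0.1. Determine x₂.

-10.528

f′(x) = 3x² + 8x
Step 1: f′(-4) = 16; x₁ = -4 − 0.1·16 = -5.6
Step 2: f′(-5.6) = 49.28; x₂ = -5.6 − 0.1·49.28 = -10.528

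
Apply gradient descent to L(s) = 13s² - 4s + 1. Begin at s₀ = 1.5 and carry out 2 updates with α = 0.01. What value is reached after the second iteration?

0.891

L′(s) = 26s - 4
Step 1: L′(1.5) = 35; s₁ = 1.5 − 0.01·35 = 1.15
Step 2: L′(1.15) = 25.9; s₂ = 1.15 − 0.01·25.9 = 0.891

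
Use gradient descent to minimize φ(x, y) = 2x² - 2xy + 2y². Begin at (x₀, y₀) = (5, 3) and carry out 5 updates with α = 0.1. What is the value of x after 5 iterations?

∇φ = (4x - 2y, -2x + 4y)
Step 1: at (5, 3), ∇φ = (14, 2) → (5, 3) − 0.1·(14, 2) = (3.6, 2.8)
Step 2: at (3.6, 2.8), ∇φ = (8.8, 4) → (3.6, 2.8) − 0.1·(8.8, 4) = (2.72, 2.4)
Step 3: at (2.72, 2.4), ∇φ = (6.08, 4.16) → (2.72, 2.4) − 0.1·(6.08, 4.16) = (2.112, 1.984)
Step 4: at (2.112, 1.984), ∇φ = (4.48, 3.712) → (2.112, 1.984) − 0.1·(4.48, 3.712) = (1.664, 1.6128)
Step 5: at (1.664, 1.6128), ∇φ = (3.4304, 3.1232) → (1.664, 1.6128) − 0.1·(3.4304, 3.1232) = (1.32096, 1.30048)
x = 1.32096

1.32096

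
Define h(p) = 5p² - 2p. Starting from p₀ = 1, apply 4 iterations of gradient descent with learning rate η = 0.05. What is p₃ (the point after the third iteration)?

0.3

h′(p) = 10p - 2
p₁ = 1 − 0.05·8 = 0.6
p₂ = 0.6 − 0.05·4 = 0.4
p₃ = 0.4 − 0.05·2 = 0.3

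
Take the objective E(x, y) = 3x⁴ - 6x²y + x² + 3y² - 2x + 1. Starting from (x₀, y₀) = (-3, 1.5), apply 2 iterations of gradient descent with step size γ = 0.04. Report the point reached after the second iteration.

∇E = (12x³ - 12xy + 2x - 2, -6x² + 6y)
Step 1: at (-3, 1.5), ∇E = (-278, -45) → (-3, 1.5) − 0.04·(-278, -45) = (8.12, 3.3)
Step 2: at (8.12, 3.3), ∇E = (6117.335936, -375.8064) → (8.12, 3.3) − 0.04·(6117.335936, -375.8064) = (-236.57343744, 18.332256)

(-236.57343744, 18.332256)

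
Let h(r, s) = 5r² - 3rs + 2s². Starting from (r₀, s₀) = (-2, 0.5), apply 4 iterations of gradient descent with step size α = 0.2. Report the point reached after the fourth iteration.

(-4.5824, 1.8848)

∇h = (10r - 3s, -3r + 4s)
Step 1: at (-2, 0.5), ∇h = (-21.5, 8) → (-2, 0.5) − 0.2·(-21.5, 8) = (2.3, -1.1)
Step 2: at (2.3, -1.1), ∇h = (26.3, -11.3) → (2.3, -1.1) − 0.2·(26.3, -11.3) = (-2.96, 1.16)
Step 3: at (-2.96, 1.16), ∇h = (-33.08, 13.52) → (-2.96, 1.16) − 0.2·(-33.08, 13.52) = (3.656, -1.544)
Step 4: at (3.656, -1.544), ∇h = (41.192, -17.144) → (3.656, -1.544) − 0.2·(41.192, -17.144) = (-4.5824, 1.8848)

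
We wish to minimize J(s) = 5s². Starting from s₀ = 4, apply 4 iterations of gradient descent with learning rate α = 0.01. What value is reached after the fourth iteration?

2.6244

J′(s) = 10s
s₁ = 4 − 0.01·40 = 3.6
s₂ = 3.6 − 0.01·36 = 3.24
s₃ = 3.24 − 0.01·32.4 = 2.916
s₄ = 2.916 − 0.01·29.16 = 2.6244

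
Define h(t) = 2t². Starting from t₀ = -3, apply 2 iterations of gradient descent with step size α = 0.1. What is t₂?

h′(t) = 4t
t₁ = -3 − 0.1·(-12) = -1.8
t₂ = -1.8 − 0.1·(-7.2) = -1.08

-1.08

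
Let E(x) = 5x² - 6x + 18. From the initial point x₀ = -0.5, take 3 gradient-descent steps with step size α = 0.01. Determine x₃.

-0.2019

E′(x) = 10x - 6
x₁ = -0.5 − 0.01·(-11) = -0.39
x₂ = -0.39 − 0.01·(-9.9) = -0.291
x₃ = -0.291 − 0.01·(-8.91) = -0.2019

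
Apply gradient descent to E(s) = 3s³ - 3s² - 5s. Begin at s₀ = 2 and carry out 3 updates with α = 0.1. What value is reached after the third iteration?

E′(s) = 9s² - 6s - 5
Step 1: E′(2) = 19; s₁ = 2 − 0.1·19 = 0.1
Step 2: E′(0.1) = -5.51; s₂ = 0.1 − 0.1·(-5.51) = 0.651
Step 3: E′(0.651) = -5.091791; s₃ = 0.651 − 0.1·(-5.091791) = 1.1601791

1.1601791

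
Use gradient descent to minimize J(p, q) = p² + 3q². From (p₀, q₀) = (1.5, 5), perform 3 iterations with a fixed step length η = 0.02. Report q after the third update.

∇J = (2p, 6q)
(p₁, q₁) = (1.5, 5) − 0.02·(3, 30) = (1.44, 4.4)
(p₂, q₂) = (1.44, 4.4) − 0.02·(2.88, 26.4) = (1.3824, 3.872)
(p₃, q₃) = (1.3824, 3.872) − 0.02·(2.7648, 23.232) = (1.327104, 3.40736)
q = 3.40736

3.40736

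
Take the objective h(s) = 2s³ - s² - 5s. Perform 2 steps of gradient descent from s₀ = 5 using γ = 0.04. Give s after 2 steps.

h′(s) = 6s² - 2s - 5
Step 1: h′(5) = 135; s₁ = 5 − 0.04·135 = -0.4
Step 2: h′(-0.4) = -3.24; s₂ = -0.4 − 0.04·(-3.24) = -0.2704

-0.2704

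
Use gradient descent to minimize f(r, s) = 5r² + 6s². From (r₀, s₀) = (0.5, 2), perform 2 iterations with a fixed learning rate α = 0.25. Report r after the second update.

∇f = (10r, 12s)
(r₁, s₁) = (0.5, 2) − 0.25·(5, 24) = (-0.75, -4)
(r₂, s₂) = (-0.75, -4) − 0.25·(-7.5, -48) = (1.125, 8)
r = 1.125

1.125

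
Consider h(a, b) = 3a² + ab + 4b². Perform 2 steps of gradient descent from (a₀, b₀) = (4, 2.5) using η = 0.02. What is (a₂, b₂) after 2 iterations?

∇h = (6a + b, a + 8b)
(a₁, b₁) = (4, 2.5) − 0.02·(26.5, 24) = (3.47, 2.02)
(a₂, b₂) = (3.47, 2.02) − 0.02·(22.84, 19.63) = (3.0132, 1.6274)

(3.0132, 1.6274)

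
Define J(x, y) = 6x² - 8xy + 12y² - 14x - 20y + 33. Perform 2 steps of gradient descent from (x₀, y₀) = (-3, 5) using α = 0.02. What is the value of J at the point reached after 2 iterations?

36.59503872

∇J = (12x - 8y - 14, -8x + 24y - 20)
(x₁, y₁) = (-3, 5) − 0.02·(-90, 124) = (-1.2, 2.52)
(x₂, y₂) = (-1.2, 2.52) − 0.02·(-48.56, 50.08) = (-0.2288, 1.5184)
J(-0.2288, 1.5184) = 36.59503872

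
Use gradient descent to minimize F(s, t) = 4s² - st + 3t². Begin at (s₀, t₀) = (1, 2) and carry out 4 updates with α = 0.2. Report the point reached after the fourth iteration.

∇F = (8s - t, -s + 6t)
Step 1: at (1, 2), ∇F = (6, 11) → (1, 2) − 0.2·(6, 11) = (-0.2, -0.2)
Step 2: at (-0.2, -0.2), ∇F = (-1.4, -1) → (-0.2, -0.2) − 0.2·(-1.4, -1) = (0.08, 0)
Step 3: at (0.08, 0), ∇F = (0.64, -0.08) → (0.08, 0) − 0.2·(0.64, -0.08) = (-0.048, 0.016)
Step 4: at (-0.048, 0.016), ∇F = (-0.4, 0.144) → (-0.048, 0.016) − 0.2·(-0.4, 0.144) = (0.032, -0.0128)

(0.032, -0.0128)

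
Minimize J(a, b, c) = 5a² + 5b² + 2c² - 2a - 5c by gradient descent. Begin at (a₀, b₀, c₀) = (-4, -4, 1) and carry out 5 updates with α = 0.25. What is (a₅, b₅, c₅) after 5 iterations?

(32.09375, 30.375, 1.25)

∇J = (10a - 2, 10b, 4c - 5)
Step 1: at (-4, -4, 1), ∇J = (-42, -40, -1) → (-4, -4, 1) − 0.25·(-42, -40, -1) = (6.5, 6, 1.25)
Step 2: at (6.5, 6, 1.25), ∇J = (63, 60, 0) → (6.5, 6, 1.25) − 0.25·(63, 60, 0) = (-9.25, -9, 1.25)
Step 3: at (-9.25, -9, 1.25), ∇J = (-94.5, -90, 0) → (-9.25, -9, 1.25) − 0.25·(-94.5, -90, 0) = (14.375, 13.5, 1.25)
Step 4: at (14.375, 13.5, 1.25), ∇J = (141.75, 135, 0) → (14.375, 13.5, 1.25) − 0.25·(141.75, 135, 0) = (-21.0625, -20.25, 1.25)
Step 5: at (-21.0625, -20.25, 1.25), ∇J = (-212.625, -202.5, 0) → (-21.0625, -20.25, 1.25) − 0.25·(-212.625, -202.5, 0) = (32.09375, 30.375, 1.25)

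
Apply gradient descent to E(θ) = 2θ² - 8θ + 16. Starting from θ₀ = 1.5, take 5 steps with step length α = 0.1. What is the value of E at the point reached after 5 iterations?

E′(θ) = 4θ - 8
θ₁ = 1.5 − 0.1·(-2) = 1.7
θ₂ = 1.7 − 0.1·(-1.2) = 1.82
θ₃ = 1.82 − 0.1·(-0.72) = 1.892
θ₄ = 1.892 − 0.1·(-0.432) = 1.9352
θ₅ = 1.9352 − 0.1·(-0.2592) = 1.96112
E(1.96112) = 8.0030233088

8.0030233088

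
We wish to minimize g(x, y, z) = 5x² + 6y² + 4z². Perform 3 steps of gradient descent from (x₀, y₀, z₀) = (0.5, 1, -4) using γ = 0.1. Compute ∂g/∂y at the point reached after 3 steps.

-0.096

∇g = (10x, 12y, 8z)
(x₁, y₁, z₁) = (0.5, 1, -4) − 0.1·(5, 12, -32) = (0, -0.2, -0.8)
(x₂, y₂, z₂) = (0, -0.2, -0.8) − 0.1·(0, -2.4, -6.4) = (0, 0.04, -0.16)
(x₃, y₃, z₃) = (0, 0.04, -0.16) − 0.1·(0, 0.48, -1.28) = (0, -0.008, -0.032)
∂g/∂y at (0, -0.008, -0.032) = -0.096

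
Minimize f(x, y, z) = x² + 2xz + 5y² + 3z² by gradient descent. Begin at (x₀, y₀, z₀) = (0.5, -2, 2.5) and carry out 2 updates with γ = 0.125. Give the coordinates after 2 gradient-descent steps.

∇f = (2x + 2z, 10y, 2x + 6z)
(x₁, y₁, z₁) = (0.5, -2, 2.5) − 0.125·(6, -20, 16) = (-0.25, 0.5, 0.5)
(x₂, y₂, z₂) = (-0.25, 0.5, 0.5) − 0.125·(0.5, 5, 2.5) = (-0.3125, -0.125, 0.1875)

(-0.3125, -0.125, 0.1875)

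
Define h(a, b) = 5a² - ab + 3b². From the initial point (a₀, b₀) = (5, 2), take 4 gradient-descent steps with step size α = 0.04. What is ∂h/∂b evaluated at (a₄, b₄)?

4.82564096

∇h = (10a - b, -a + 6b)
Step 1: at (5, 2), ∇h = (48, 7) → (5, 2) − 0.04·(48, 7) = (3.08, 1.72)
Step 2: at (3.08, 1.72), ∇h = (29.08, 7.24) → (3.08, 1.72) − 0.04·(29.08, 7.24) = (1.9168, 1.4304)
Step 3: at (1.9168, 1.4304), ∇h = (17.7376, 6.6656) → (1.9168, 1.4304) − 0.04·(17.7376, 6.6656) = (1.207296, 1.163776)
Step 4: at (1.207296, 1.163776), ∇h = (10.909184, 5.77536) → (1.207296, 1.163776) − 0.04·(10.909184, 5.77536) = (0.77092864, 0.9327616)
∂h/∂b at (0.77092864, 0.9327616) = 4.82564096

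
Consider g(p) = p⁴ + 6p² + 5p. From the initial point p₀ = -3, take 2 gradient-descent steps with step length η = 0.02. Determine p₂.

-0.26634816

g′(p) = 4p³ + 12p + 5
p₁ = -3 − 0.02·(-139) = -0.22
p₂ = -0.22 − 0.02·2.317408 = -0.26634816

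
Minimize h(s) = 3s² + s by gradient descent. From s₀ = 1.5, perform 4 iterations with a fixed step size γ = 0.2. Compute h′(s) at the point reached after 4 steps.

0.016

h′(s) = 6s + 1
Step 1: h′(1.5) = 10; s₁ = 1.5 − 0.2·10 = -0.5
Step 2: h′(-0.5) = -2; s₂ = -0.5 − 0.2·(-2) = -0.1
Step 3: h′(-0.1) = 0.4; s₃ = -0.1 − 0.2·0.4 = -0.18
Step 4: h′(-0.18) = -0.08; s₄ = -0.18 − 0.2·(-0.08) = -0.164
h′(s) at (-0.164) = 0.016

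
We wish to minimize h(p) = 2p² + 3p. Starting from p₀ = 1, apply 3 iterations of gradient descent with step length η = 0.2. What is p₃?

h′(p) = 4p + 3
p₁ = 1 − 0.2·7 = -0.4
p₂ = -0.4 − 0.2·1.4 = -0.68
p₃ = -0.68 − 0.2·0.28 = -0.736

-0.736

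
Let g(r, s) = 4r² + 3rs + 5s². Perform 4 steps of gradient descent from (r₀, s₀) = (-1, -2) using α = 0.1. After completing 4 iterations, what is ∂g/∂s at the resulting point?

∇g = (8r + 3s, 3r + 10s)
Step 1: at (-1, -2), ∇g = (-14, -23) → (-1, -2) − 0.1·(-14, -23) = (0.4, 0.3)
Step 2: at (0.4, 0.3), ∇g = (4.1, 4.2) → (0.4, 0.3) − 0.1·(4.1, 4.2) = (-0.01, -0.12)
Step 3: at (-0.01, -0.12), ∇g = (-0.44, -1.23) → (-0.01, -0.12) − 0.1·(-0.44, -1.23) = (0.034, 0.003)
Step 4: at (0.034, 0.003), ∇g = (0.281, 0.132) → (0.034, 0.003) − 0.1·(0.281, 0.132) = (0.0059, -0.0102)
∂g/∂s at (0.0059, -0.0102) = -0.0843

-0.0843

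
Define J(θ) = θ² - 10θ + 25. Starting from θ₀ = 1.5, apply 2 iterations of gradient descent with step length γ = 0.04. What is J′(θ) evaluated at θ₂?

-5.9248

J′(θ) = 2θ - 10
Step 1: J′(1.5) = -7; θ₁ = 1.5 − 0.04·(-7) = 1.78
Step 2: J′(1.78) = -6.44; θ₂ = 1.78 − 0.04·(-6.44) = 2.0376
J′(θ) at (2.0376) = -5.9248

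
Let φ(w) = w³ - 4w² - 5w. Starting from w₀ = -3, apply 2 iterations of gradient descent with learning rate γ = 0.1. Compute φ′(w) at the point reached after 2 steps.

φ′(w) = 3w² - 8w - 5
Step 1: φ′(-3) = 46; w₁ = -3 − 0.1·46 = -7.6
Step 2: φ′(-7.6) = 229.08; w₂ = -7.6 − 0.1·229.08 = -30.508
φ′(w) at (-30.508) = 3031.278192

3031.278192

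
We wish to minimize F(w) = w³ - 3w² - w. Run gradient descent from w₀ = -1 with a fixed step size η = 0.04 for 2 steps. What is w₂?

F′(w) = 3w² - 6w - 1
w₁ = -1 − 0.04·8 = -1.32
w₂ = -1.32 − 0.04·12.1472 = -1.805888

-1.805888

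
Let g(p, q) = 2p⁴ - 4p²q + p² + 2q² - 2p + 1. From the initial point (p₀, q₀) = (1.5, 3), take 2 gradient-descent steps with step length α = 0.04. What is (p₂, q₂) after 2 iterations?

(1.50257024, 2.949184)

∇g = (8p³ - 8pq + 2p - 2, -4p² + 4q)
Step 1: at (1.5, 3), ∇g = (-8, 3) → (1.5, 3) − 0.04·(-8, 3) = (1.82, 2.88)
Step 2: at (1.82, 2.88), ∇g = (7.935744, -1.7296) → (1.82, 2.88) − 0.04·(7.935744, -1.7296) = (1.50257024, 2.949184)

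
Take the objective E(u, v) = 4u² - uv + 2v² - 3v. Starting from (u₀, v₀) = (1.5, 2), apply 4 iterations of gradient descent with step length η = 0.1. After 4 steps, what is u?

∇E = (8u - v, -u + 4v - 3)
(u₁, v₁) = (1.5, 2) − 0.1·(10, 3.5) = (0.5, 1.65)
(u₂, v₂) = (0.5, 1.65) − 0.1·(2.35, 3.1) = (0.265, 1.34)
(u₃, v₃) = (0.265, 1.34) − 0.1·(0.78, 2.095) = (0.187, 1.1305)
(u₄, v₄) = (0.187, 1.1305) − 0.1·(0.3655, 1.335) = (0.15045, 0.997)
u = 0.15045

0.15045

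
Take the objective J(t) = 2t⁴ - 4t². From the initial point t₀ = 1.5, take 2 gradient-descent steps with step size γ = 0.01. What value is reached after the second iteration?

1.26117

J′(t) = 8t³ - 8t
t₁ = 1.5 − 0.01·15 = 1.35
t₂ = 1.35 − 0.01·8.883 = 1.26117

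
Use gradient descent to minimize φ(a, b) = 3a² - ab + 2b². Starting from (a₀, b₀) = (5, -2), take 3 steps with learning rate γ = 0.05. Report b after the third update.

∇φ = (6a - b, -a + 4b)
Step 1: at (5, -2), ∇φ = (32, -13) → (5, -2) − 0.05·(32, -13) = (3.4, -1.35)
Step 2: at (3.4, -1.35), ∇φ = (21.75, -8.8) → (3.4, -1.35) − 0.05·(21.75, -8.8) = (2.3125, -0.91)
Step 3: at (2.3125, -0.91), ∇φ = (14.785, -5.9525) → (2.3125, -0.91) − 0.05·(14.785, -5.9525) = (1.57325, -0.612375)
b = -0.612375

-0.612375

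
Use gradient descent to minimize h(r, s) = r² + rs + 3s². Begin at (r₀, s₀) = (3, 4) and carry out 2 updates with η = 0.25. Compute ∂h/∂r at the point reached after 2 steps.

3.125

∇h = (2r + s, r + 6s)
(r₁, s₁) = (3, 4) − 0.25·(10, 27) = (0.5, -2.75)
(r₂, s₂) = (0.5, -2.75) − 0.25·(-1.75, -16) = (0.9375, 1.25)
∂h/∂r at (0.9375, 1.25) = 3.125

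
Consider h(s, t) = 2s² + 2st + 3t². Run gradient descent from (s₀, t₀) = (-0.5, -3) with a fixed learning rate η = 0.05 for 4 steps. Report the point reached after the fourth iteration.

(0.295, -0.73125)

∇h = (4s + 2t, 2s + 6t)
(s₁, t₁) = (-0.5, -3) − 0.05·(-8, -19) = (-0.1, -2.05)
(s₂, t₂) = (-0.1, -2.05) − 0.05·(-4.5, -12.5) = (0.125, -1.425)
(s₃, t₃) = (0.125, -1.425) − 0.05·(-2.35, -8.3) = (0.2425, -1.01)
(s₄, t₄) = (0.2425, -1.01) − 0.05·(-1.05, -5.575) = (0.295, -0.73125)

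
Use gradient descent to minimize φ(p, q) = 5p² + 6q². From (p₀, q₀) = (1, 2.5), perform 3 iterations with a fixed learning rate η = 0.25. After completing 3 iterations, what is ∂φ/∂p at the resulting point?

∇φ = (10p, 12q)
(p₁, q₁) = (1, 2.5) − 0.25·(10, 30) = (-1.5, -5)
(p₂, q₂) = (-1.5, -5) − 0.25·(-15, -60) = (2.25, 10)
(p₃, q₃) = (2.25, 10) − 0.25·(22.5, 120) = (-3.375, -20)
∂φ/∂p at (-3.375, -20) = -33.75

-33.75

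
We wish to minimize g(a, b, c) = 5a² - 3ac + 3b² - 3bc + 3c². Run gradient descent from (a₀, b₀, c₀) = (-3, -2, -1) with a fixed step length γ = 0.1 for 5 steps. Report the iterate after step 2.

(-0.57, -1.01, -1.18)

∇g = (10a - 3c, 6b - 3c, -3a - 3b + 6c)
(a₁, b₁, c₁) = (-3, -2, -1) − 0.1·(-27, -9, 9) = (-0.3, -1.1, -1.9)
(a₂, b₂, c₂) = (-0.3, -1.1, -1.9) − 0.1·(2.7, -0.9, -7.2) = (-0.57, -1.01, -1.18)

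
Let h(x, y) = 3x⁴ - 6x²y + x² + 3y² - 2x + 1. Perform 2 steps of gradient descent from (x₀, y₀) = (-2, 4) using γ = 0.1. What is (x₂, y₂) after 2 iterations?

(-4.3472, 2.776)

∇h = (12x³ - 12xy + 2x - 2, -6x² + 6y)
(x₁, y₁) = (-2, 4) − 0.1·(-6, 0) = (-1.4, 4)
(x₂, y₂) = (-1.4, 4) − 0.1·(29.472, 12.24) = (-4.3472, 2.776)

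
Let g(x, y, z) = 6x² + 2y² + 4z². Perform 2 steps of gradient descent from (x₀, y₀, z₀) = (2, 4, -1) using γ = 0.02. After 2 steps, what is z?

-0.7056

∇g = (12x, 4y, 8z)
(x₁, y₁, z₁) = (2, 4, -1) − 0.02·(24, 16, -8) = (1.52, 3.68, -0.84)
(x₂, y₂, z₂) = (1.52, 3.68, -0.84) − 0.02·(18.24, 14.72, -6.72) = (1.1552, 3.3856, -0.7056)
z = -0.7056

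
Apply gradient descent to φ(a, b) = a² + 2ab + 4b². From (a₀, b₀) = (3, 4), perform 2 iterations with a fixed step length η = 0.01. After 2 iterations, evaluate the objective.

68.18472768

∇φ = (2a + 2b, 2a + 8b)
Step 1: at (3, 4), ∇φ = (14, 38) → (3, 4) − 0.01·(14, 38) = (2.86, 3.62)
Step 2: at (2.86, 3.62), ∇φ = (12.96, 34.68) → (2.86, 3.62) − 0.01·(12.96, 34.68) = (2.7304, 3.2732)
φ(2.7304, 3.2732) = 68.18472768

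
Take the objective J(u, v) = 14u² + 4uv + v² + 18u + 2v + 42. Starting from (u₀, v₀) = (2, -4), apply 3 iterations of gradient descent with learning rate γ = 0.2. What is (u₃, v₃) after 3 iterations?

∇J = (28u + 4v + 18, 4u + 2v + 2)
(u₁, v₁) = (2, -4) − 0.2·(58, 2) = (-9.6, -4.4)
(u₂, v₂) = (-9.6, -4.4) − 0.2·(-268.4, -45.2) = (44.08, 4.64)
(u₃, v₃) = (44.08, 4.64) − 0.2·(1270.8, 187.6) = (-210.08, -32.88)

(-210.08, -32.88)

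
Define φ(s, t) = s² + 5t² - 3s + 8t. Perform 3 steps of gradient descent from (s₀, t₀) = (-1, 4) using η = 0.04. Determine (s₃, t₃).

∇φ = (2s - 3, 10t + 8)
Step 1: at (-1, 4), ∇φ = (-5, 48) → (-1, 4) − 0.04·(-5, 48) = (-0.8, 2.08)
Step 2: at (-0.8, 2.08), ∇φ = (-4.6, 28.8) → (-0.8, 2.08) − 0.04·(-4.6, 28.8) = (-0.616, 0.928)
Step 3: at (-0.616, 0.928), ∇φ = (-4.232, 17.28) → (-0.616, 0.928) − 0.04·(-4.232, 17.28) = (-0.44672, 0.2368)

(-0.44672, 0.2368)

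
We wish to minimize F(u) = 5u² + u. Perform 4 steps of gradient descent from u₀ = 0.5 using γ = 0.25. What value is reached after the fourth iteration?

F′(u) = 10u + 1
Step 1: F′(0.5) = 6; u₁ = 0.5 − 0.25·6 = -1
Step 2: F′(-1) = -9; u₂ = -1 − 0.25·(-9) = 1.25
Step 3: F′(1.25) = 13.5; u₃ = 1.25 − 0.25·13.5 = -2.125
Step 4: F′(-2.125) = -20.25; u₄ = -2.125 − 0.25·(-20.25) = 2.9375

2.9375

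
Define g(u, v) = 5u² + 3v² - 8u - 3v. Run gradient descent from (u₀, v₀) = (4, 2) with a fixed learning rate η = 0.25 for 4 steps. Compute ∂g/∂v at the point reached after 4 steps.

∇g = (10u - 8, 6v - 3)
(u₁, v₁) = (4, 2) − 0.25·(32, 9) = (-4, -0.25)
(u₂, v₂) = (-4, -0.25) − 0.25·(-48, -4.5) = (8, 0.875)
(u₃, v₃) = (8, 0.875) − 0.25·(72, 2.25) = (-10, 0.3125)
(u₄, v₄) = (-10, 0.3125) − 0.25·(-108, -1.125) = (17, 0.59375)
∂g/∂v at (17, 0.59375) = 0.5625

0.5625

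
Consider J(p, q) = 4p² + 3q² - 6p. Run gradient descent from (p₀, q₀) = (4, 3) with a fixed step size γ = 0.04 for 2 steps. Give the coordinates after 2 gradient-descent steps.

∇J = (8p - 6, 6q)
(p₁, q₁) = (4, 3) − 0.04·(26, 18) = (2.96, 2.28)
(p₂, q₂) = (2.96, 2.28) − 0.04·(17.68, 13.68) = (2.2528, 1.7328)

(2.2528, 1.7328)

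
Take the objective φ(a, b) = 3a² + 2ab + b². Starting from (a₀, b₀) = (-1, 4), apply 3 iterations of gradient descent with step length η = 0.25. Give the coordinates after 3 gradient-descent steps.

∇φ = (6a + 2b, 2a + 2b)
Step 1: at (-1, 4), ∇φ = (2, 6) → (-1, 4) − 0.25·(2, 6) = (-1.5, 2.5)
Step 2: at (-1.5, 2.5), ∇φ = (-4, 2) → (-1.5, 2.5) − 0.25·(-4, 2) = (-0.5, 2)
Step 3: at (-0.5, 2), ∇φ = (1, 3) → (-0.5, 2) − 0.25·(1, 3) = (-0.75, 1.25)

(-0.75, 1.25)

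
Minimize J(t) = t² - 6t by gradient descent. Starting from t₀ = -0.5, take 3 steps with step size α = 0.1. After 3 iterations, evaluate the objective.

J′(t) = 2t - 6
t₁ = -0.5 − 0.1·(-7) = 0.2
t₂ = 0.2 − 0.1·(-5.6) = 0.76
t₃ = 0.76 − 0.1·(-4.48) = 1.208
J(1.208) = -5.788736

-5.788736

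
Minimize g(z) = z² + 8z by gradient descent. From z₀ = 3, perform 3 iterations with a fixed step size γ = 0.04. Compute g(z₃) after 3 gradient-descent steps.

13.711395065856

g′(z) = 2z + 8
z₁ = 3 − 0.04·14 = 2.44
z₂ = 2.44 − 0.04·12.88 = 1.9248
z₃ = 1.9248 − 0.04·11.8496 = 1.450816
g(1.450816) = 13.711395065856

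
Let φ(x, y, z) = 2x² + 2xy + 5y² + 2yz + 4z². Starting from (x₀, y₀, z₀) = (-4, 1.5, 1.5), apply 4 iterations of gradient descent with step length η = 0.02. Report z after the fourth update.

0.59560576

∇φ = (4x + 2y, 2x + 10y + 2z, 2y + 8z)
Step 1: at (-4, 1.5, 1.5), ∇φ = (-13, 10, 15) → (-4, 1.5, 1.5) − 0.02·(-13, 10, 15) = (-3.74, 1.3, 1.2)
Step 2: at (-3.74, 1.3, 1.2), ∇φ = (-12.36, 7.92, 12.2) → (-3.74, 1.3, 1.2) − 0.02·(-12.36, 7.92, 12.2) = (-3.4928, 1.1416, 0.956)
Step 3: at (-3.4928, 1.1416, 0.956), ∇φ = (-11.688, 6.3424, 9.9312) → (-3.4928, 1.1416, 0.956) − 0.02·(-11.688, 6.3424, 9.9312) = (-3.25904, 1.014752, 0.757376)
Step 4: at (-3.25904, 1.014752, 0.757376), ∇φ = (-11.006656, 5.144192, 8.088512) → (-3.25904, 1.014752, 0.757376) − 0.02·(-11.006656, 5.144192, 8.088512) = (-3.03890688, 0.91186816, 0.59560576)
z = 0.59560576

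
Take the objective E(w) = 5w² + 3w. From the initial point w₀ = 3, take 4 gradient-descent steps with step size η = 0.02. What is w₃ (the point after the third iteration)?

E′(w) = 10w + 3
w₁ = 3 − 0.02·33 = 2.34
w₂ = 2.34 − 0.02·26.4 = 1.812
w₃ = 1.812 − 0.02·21.12 = 1.3896

1.3896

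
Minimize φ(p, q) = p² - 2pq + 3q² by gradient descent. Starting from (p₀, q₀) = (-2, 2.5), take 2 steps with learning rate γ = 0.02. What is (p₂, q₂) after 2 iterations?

(-1.6624, 1.7928)

∇φ = (2p - 2q, -2p + 6q)
Step 1: at (-2, 2.5), ∇φ = (-9, 19) → (-2, 2.5) − 0.02·(-9, 19) = (-1.82, 2.12)
Step 2: at (-1.82, 2.12), ∇φ = (-7.88, 16.36) → (-1.82, 2.12) − 0.02·(-7.88, 16.36) = (-1.6624, 1.7928)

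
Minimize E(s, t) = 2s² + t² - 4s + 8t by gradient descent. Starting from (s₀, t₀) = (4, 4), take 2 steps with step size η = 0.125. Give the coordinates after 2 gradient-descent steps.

∇E = (4s - 4, 2t + 8)
(s₁, t₁) = (4, 4) − 0.125·(12, 16) = (2.5, 2)
(s₂, t₂) = (2.5, 2) − 0.125·(6, 12) = (1.75, 0.5)

(1.75, 0.5)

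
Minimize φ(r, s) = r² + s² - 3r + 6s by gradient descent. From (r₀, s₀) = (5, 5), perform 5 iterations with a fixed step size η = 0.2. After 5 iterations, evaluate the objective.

-10.788945408

∇φ = (2r - 3, 2s + 6)
Step 1: at (5, 5), ∇φ = (7, 16) → (5, 5) − 0.2·(7, 16) = (3.6, 1.8)
Step 2: at (3.6, 1.8), ∇φ = (4.2, 9.6) → (3.6, 1.8) − 0.2·(4.2, 9.6) = (2.76, -0.12)
Step 3: at (2.76, -0.12), ∇φ = (2.52, 5.76) → (2.76, -0.12) − 0.2·(2.52, 5.76) = (2.256, -1.272)
Step 4: at (2.256, -1.272), ∇φ = (1.512, 3.456) → (2.256, -1.272) − 0.2·(1.512, 3.456) = (1.9536, -1.9632)
Step 5: at (1.9536, -1.9632), ∇φ = (0.9072, 2.0736) → (1.9536, -1.9632) − 0.2·(0.9072, 2.0736) = (1.77216, -2.37792)
φ(1.77216, -2.37792) = -10.788945408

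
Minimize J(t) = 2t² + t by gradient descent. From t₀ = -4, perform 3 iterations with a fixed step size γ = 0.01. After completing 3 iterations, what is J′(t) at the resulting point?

-13.27104

J′(t) = 4t + 1
Step 1: J′(-4) = -15; t₁ = -4 − 0.01·(-15) = -3.85
Step 2: J′(-3.85) = -14.4; t₂ = -3.85 − 0.01·(-14.4) = -3.706
Step 3: J′(-3.706) = -13.824; t₃ = -3.706 − 0.01·(-13.824) = -3.56776
J′(t) at (-3.56776) = -13.27104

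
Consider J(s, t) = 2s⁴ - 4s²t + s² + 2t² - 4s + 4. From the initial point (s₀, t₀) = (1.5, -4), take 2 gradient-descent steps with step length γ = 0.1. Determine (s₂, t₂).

(167.0632, 13.024)

∇J = (8s³ - 8st + 2s - 4, -4s² + 4t)
Step 1: at (1.5, -4), ∇J = (74, -25) → (1.5, -4) − 0.1·(74, -25) = (-5.9, -1.5)
Step 2: at (-5.9, -1.5), ∇J = (-1729.632, -145.24) → (-5.9, -1.5) − 0.1·(-1729.632, -145.24) = (167.0632, 13.024)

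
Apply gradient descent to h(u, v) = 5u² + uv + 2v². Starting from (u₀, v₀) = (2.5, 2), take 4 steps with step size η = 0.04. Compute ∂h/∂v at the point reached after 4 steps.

3.62402304

∇h = (10u + v, u + 4v)
Step 1: at (2.5, 2), ∇h = (27, 10.5) → (2.5, 2) − 0.04·(27, 10.5) = (1.42, 1.58)
Step 2: at (1.42, 1.58), ∇h = (15.78, 7.74) → (1.42, 1.58) − 0.04·(15.78, 7.74) = (0.7888, 1.2704)
Step 3: at (0.7888, 1.2704), ∇h = (9.1584, 5.8704) → (0.7888, 1.2704) − 0.04·(9.1584, 5.8704) = (0.422464, 1.035584)
Step 4: at (0.422464, 1.035584), ∇h = (5.260224, 4.5648) → (0.422464, 1.035584) − 0.04·(5.260224, 4.5648) = (0.21205504, 0.852992)
∂h/∂v at (0.21205504, 0.852992) = 3.62402304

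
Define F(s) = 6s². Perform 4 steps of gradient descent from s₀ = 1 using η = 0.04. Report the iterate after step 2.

F′(s) = 12s
s₁ = 1 − 0.04·12 = 0.52
s₂ = 0.52 − 0.04·6.24 = 0.2704

0.2704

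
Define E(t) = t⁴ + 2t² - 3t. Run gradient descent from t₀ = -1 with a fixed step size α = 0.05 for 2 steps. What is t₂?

-0.191775

E′(t) = 4t³ + 4t - 3
t₁ = -1 − 0.05·(-11) = -0.45
t₂ = -0.45 − 0.05·(-5.1645) = -0.191775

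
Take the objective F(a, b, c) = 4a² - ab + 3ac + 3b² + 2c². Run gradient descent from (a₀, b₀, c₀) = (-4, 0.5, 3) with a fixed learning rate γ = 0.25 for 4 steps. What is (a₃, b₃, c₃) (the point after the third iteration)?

∇F = (8a - b + 3c, -a + 6b, 3a + 4c)
(a₁, b₁, c₁) = (-4, 0.5, 3) − 0.25·(-23.5, 7, 0) = (1.875, -1.25, 3)
(a₂, b₂, c₂) = (1.875, -1.25, 3) − 0.25·(25.25, -9.375, 17.625) = (-4.4375, 1.09375, -1.40625)
(a₃, b₃, c₃) = (-4.4375, 1.09375, -1.40625) − 0.25·(-40.8125, 11, -18.9375) = (5.765625, -1.65625, 3.328125)

(5.765625, -1.65625, 3.328125)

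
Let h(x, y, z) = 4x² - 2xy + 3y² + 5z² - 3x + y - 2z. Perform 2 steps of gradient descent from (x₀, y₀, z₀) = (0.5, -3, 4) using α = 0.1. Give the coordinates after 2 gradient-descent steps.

(0.02, -0.62, 0.2)

∇h = (8x - 2y - 3, -2x + 6y + 1, 10z - 2)
(x₁, y₁, z₁) = (0.5, -3, 4) − 0.1·(7, -18, 38) = (-0.2, -1.2, 0.2)
(x₂, y₂, z₂) = (-0.2, -1.2, 0.2) − 0.1·(-2.2, -5.8, 0) = (0.02, -0.62, 0.2)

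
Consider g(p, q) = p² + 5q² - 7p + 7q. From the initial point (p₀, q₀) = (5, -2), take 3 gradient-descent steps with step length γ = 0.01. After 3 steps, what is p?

4.911788

∇g = (2p - 7, 10q + 7)
Step 1: at (5, -2), ∇g = (3, -13) → (5, -2) − 0.01·(3, -13) = (4.97, -1.87)
Step 2: at (4.97, -1.87), ∇g = (2.94, -11.7) → (4.97, -1.87) − 0.01·(2.94, -11.7) = (4.9406, -1.753)
Step 3: at (4.9406, -1.753), ∇g = (2.8812, -10.53) → (4.9406, -1.753) − 0.01·(2.8812, -10.53) = (4.911788, -1.6477)
p = 4.911788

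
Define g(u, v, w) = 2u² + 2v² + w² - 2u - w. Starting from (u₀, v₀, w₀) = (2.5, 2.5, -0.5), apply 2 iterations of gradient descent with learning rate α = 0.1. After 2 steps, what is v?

∇g = (4u - 2, 4v, 2w - 1)
Step 1: at (2.5, 2.5, -0.5), ∇g = (8, 10, -2) → (2.5, 2.5, -0.5) − 0.1·(8, 10, -2) = (1.7, 1.5, -0.3)
Step 2: at (1.7, 1.5, -0.3), ∇g = (4.8, 6, -1.6) → (1.7, 1.5, -0.3) − 0.1·(4.8, 6, -1.6) = (1.22, 0.9, -0.14)
v = 0.9

0.9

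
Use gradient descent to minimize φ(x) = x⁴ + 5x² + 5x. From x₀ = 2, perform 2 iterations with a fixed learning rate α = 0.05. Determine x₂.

-0.552175

φ′(x) = 4x³ + 10x + 5
Step 1: φ′(2) = 57; x₁ = 2 − 0.05·57 = -0.85
Step 2: φ′(-0.85) = -5.9565; x₂ = -0.85 − 0.05·(-5.9565) = -0.552175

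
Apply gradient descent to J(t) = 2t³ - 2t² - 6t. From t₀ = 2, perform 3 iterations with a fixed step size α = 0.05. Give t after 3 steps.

1.4008125

J′(t) = 6t² - 4t - 6
Step 1: J′(2) = 10; t₁ = 2 − 0.05·10 = 1.5
Step 2: J′(1.5) = 1.5; t₂ = 1.5 − 0.05·1.5 = 1.425
Step 3: J′(1.425) = 0.48375; t₃ = 1.425 − 0.05·0.48375 = 1.4008125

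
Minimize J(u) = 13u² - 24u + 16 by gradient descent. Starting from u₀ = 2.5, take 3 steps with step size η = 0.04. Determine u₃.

0.922976

J′(u) = 26u - 24
Step 1: J′(2.5) = 41; u₁ = 2.5 − 0.04·41 = 0.86
Step 2: J′(0.86) = -1.64; u₂ = 0.86 − 0.04·(-1.64) = 0.9256
Step 3: J′(0.9256) = 0.0656; u₃ = 0.9256 − 0.04·0.0656 = 0.922976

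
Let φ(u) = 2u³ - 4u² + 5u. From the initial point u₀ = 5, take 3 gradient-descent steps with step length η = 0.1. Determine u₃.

-914.0915

φ′(u) = 6u² - 8u + 5
Step 1: φ′(5) = 115; u₁ = 5 − 0.1·115 = -6.5
Step 2: φ′(-6.5) = 310.5; u₂ = -6.5 − 0.1·310.5 = -37.55
Step 3: φ′(-37.55) = 8765.415; u₃ = -37.55 − 0.1·8765.415 = -914.0915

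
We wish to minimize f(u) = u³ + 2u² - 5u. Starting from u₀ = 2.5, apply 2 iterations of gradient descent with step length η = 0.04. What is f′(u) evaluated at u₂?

4.27400307

f′(u) = 3u² + 4u - 5
Step 1: f′(2.5) = 23.75; u₁ = 2.5 − 0.04·23.75 = 1.55
Step 2: f′(1.55) = 8.4075; u₂ = 1.55 − 0.04·8.4075 = 1.2137
f′(u) at (1.2137) = 4.27400307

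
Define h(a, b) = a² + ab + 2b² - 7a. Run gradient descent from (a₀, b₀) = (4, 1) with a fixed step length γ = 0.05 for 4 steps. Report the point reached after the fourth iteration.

(3.75265, -0.1599375)

∇h = (2a + b - 7, a + 4b)
Step 1: at (4, 1), ∇h = (2, 8) → (4, 1) − 0.05·(2, 8) = (3.9, 0.6)
Step 2: at (3.9, 0.6), ∇h = (1.4, 6.3) → (3.9, 0.6) − 0.05·(1.4, 6.3) = (3.83, 0.285)
Step 3: at (3.83, 0.285), ∇h = (0.945, 4.97) → (3.83, 0.285) − 0.05·(0.945, 4.97) = (3.78275, 0.0365)
Step 4: at (3.78275, 0.0365), ∇h = (0.602, 3.92875) → (3.78275, 0.0365) − 0.05·(0.602, 3.92875) = (3.75265, -0.1599375)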